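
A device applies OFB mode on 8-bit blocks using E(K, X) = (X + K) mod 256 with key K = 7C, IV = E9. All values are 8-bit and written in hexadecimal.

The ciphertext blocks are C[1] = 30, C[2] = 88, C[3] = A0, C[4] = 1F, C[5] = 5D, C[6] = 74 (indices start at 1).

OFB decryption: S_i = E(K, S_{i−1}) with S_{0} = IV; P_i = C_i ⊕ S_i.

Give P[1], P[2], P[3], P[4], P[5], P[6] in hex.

P[1]: S = E(K, E9) = 65; 30 ⊕ 65 = 55.
P[2]: S = E(K, 65) = E1; 88 ⊕ E1 = 69.
P[3]: S = E(K, E1) = 5D; A0 ⊕ 5D = FD.
P[4]: S = E(K, 5D) = D9; 1F ⊕ D9 = C6.
P[5]: S = E(K, D9) = 55; 5D ⊕ 55 = 08.
P[6]: S = E(K, 55) = D1; 74 ⊕ D1 = A5.

P[1] = 55, P[2] = 69, P[3] = FD, P[4] = C6, P[5] = 08, P[6] = A5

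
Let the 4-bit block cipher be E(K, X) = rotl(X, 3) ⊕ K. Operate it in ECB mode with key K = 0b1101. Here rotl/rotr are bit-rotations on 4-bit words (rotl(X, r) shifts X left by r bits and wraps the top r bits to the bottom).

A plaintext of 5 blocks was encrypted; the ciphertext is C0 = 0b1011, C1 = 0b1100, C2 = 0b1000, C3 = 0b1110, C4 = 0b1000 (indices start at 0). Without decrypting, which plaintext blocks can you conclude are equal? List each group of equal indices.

ECB encrypts each block independently with the same key, so equal ciphertext blocks imply equal plaintext blocks.
C2 = C4 = 0b1000, so P2 = P4.

P2 = P4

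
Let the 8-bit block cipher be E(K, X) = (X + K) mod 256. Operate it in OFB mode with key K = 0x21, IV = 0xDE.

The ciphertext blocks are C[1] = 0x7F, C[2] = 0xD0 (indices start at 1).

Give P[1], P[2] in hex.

P[1] = 0x80, P[2] = 0xF0

OFB decryption: S_i = E(K, S_{i−1}) with S_{0} = IV; P_i = C_i ⊕ S_i.
P[1]: S = E(K, 0xDE) = 0xFF; 0x7F ⊕ 0xFF = 0x80.
P[2]: S = E(K, 0xFF) = 0x20; 0xD0 ⊕ 0x20 = 0xF0.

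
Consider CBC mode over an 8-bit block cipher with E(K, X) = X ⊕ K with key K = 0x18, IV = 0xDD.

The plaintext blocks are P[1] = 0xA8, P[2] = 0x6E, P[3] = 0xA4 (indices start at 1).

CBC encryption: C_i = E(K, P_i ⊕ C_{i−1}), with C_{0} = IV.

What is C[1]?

C[1]: P[1] ⊕ 0xDD = 0x75; E(K, 0x75) = 0x6D.

C[1] = 0x6D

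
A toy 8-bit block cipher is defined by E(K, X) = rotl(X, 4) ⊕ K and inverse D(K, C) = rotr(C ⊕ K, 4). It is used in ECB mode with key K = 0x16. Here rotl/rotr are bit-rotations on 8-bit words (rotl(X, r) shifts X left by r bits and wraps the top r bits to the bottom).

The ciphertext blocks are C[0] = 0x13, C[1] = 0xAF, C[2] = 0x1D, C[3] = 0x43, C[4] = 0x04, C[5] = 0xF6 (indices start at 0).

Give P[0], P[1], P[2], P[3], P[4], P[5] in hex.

P[0] = 0x50, P[1] = 0x9B, P[2] = 0xB0, P[3] = 0x55, P[4] = 0x21, P[5] = 0x0E

ECB decryption: P_i = D(K, C_i).
P[0]: D(K, 0x13) = 0x50.
P[1]: D(K, 0xAF) = 0x9B.
P[2]: D(K, 0x1D) = 0xB0.
P[3]: D(K, 0x43) = 0x55.
P[4]: D(K, 0x04) = 0x21.
P[5]: D(K, 0xF6) = 0x0E.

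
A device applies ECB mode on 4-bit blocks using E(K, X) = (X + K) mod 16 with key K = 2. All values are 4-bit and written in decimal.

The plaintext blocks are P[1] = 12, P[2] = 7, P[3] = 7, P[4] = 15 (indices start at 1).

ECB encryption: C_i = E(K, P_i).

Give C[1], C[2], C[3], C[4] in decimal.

C[1] = 14, C[2] = 9, C[3] = 9, C[4] = 1

C[1]: E(K, 12) = 14.
C[2]: E(K, 7) = 9.
C[3]: E(K, 7) = 9.
C[4]: E(K, 15) = 1.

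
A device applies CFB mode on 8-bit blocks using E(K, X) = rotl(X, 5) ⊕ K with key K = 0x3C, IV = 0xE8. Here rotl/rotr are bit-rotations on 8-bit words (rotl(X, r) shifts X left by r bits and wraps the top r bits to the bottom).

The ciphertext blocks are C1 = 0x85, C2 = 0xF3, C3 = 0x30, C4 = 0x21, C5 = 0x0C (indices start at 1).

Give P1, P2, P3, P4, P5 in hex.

CFB decryption: P_i = C_i ⊕ E(K, C_{i−1}), with C_{0} = IV.
P1: E(K, 0xE8) = 0x21; 0x85 ⊕ 0x21 = 0xA4.
P2: E(K, 0x85) = 0x8C; 0xF3 ⊕ 0x8C = 0x7F.
P3: E(K, 0xF3) = 0x42; 0x30 ⊕ 0x42 = 0x72.
P4: E(K, 0x30) = 0x3A; 0x21 ⊕ 0x3A = 0x1B.
P5: E(K, 0x21) = 0x18; 0x0C ⊕ 0x18 = 0x14.

P1 = 0xA4, P2 = 0x7F, P3 = 0x72, P4 = 0x1B, P5 = 0x14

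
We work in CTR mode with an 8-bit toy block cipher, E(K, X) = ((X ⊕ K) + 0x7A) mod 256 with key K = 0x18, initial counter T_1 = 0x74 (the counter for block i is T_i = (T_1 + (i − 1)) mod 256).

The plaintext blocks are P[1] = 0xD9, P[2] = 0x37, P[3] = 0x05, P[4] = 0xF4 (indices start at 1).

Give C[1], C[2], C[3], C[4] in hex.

C[1] = 0x3F, C[2] = 0xD0, C[3] = 0xED, C[4] = 0x1D

CTR encryption: S_i = E(K, T_i) where T_i is the counter for block i; C_i = P_i ⊕ S_i.
C[1]: T = 0x74, S = E(K, T) = 0xE6; 0xD9 ⊕ 0xE6 = 0x3F.
C[2]: T = 0x75, S = E(K, T) = 0xE7; 0x37 ⊕ 0xE7 = 0xD0.
C[3]: T = 0x76, S = E(K, T) = 0xE8; 0x05 ⊕ 0xE8 = 0xED.
C[4]: T = 0x77, S = E(K, T) = 0xE9; 0xF4 ⊕ 0xE9 = 0x1D.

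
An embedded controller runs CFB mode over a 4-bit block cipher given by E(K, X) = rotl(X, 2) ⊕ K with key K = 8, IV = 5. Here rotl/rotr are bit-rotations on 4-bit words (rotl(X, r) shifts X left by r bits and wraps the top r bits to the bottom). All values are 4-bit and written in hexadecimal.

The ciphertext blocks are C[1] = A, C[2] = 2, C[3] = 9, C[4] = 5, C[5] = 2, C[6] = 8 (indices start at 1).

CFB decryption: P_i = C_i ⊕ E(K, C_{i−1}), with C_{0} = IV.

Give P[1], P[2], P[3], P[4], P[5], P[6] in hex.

P[1] = 7, P[2] = 0, P[3] = 9, P[4] = B, P[5] = F, P[6] = 8

P[1]: E(K, 5) = D; A ⊕ D = 7.
P[2]: E(K, A) = 2; 2 ⊕ 2 = 0.
P[3]: E(K, 2) = 0; 9 ⊕ 0 = 9.
P[4]: E(K, 9) = E; 5 ⊕ E = B.
P[5]: E(K, 5) = D; 2 ⊕ D = F.
P[6]: E(K, 2) = 0; 8 ⊕ 0 = 8.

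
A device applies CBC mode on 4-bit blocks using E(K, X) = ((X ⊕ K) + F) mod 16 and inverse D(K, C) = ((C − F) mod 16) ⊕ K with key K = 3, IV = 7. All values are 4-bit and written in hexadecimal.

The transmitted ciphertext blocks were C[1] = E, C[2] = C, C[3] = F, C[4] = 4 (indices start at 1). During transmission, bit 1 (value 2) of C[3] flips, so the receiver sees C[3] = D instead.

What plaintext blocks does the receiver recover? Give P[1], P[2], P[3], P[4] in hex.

P[1] = B, P[2] = 0, P[3] = 1, P[4] = B

CBC decryption: P_i = D(K, C_i) ⊕ C_{i−1}, with C_{0} = IV.
Only C[3] changed, to D. In CBC, a change in C_i garbles P_i and flips the same bit in P_{i+1}. Decrypting the received ciphertext:
P[1]: D(K, E) = C; C ⊕ 7 = B.
P[2]: D(K, C) = E; E ⊕ E = 0.
P[3]: D(K, D) = D; D ⊕ C = 1.
P[4]: D(K, 4) = 6; 6 ⊕ D = B.
Blocks that differ from the original plaintext: P[3], P[4].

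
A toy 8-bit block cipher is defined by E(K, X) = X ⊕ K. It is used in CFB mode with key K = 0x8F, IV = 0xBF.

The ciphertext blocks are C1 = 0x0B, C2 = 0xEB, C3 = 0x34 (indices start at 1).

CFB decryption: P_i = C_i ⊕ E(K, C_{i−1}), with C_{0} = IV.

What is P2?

P2 = 0x6F

P2: E(K, 0x0B) = 0x84; 0xEB ⊕ 0x84 = 0x6F.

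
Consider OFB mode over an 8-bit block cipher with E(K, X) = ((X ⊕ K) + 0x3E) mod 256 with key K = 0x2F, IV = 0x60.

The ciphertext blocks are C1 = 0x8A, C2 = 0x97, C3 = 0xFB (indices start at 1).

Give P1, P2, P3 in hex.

OFB decryption: S_i = E(K, S_{i−1}) with S_{0} = IV; P_i = C_i ⊕ S_i.
P1: S = E(K, 0x60) = 0x8D; 0x8A ⊕ 0x8D = 0x07.
P2: S = E(K, 0x8D) = 0xE0; 0x97 ⊕ 0xE0 = 0x77.
P3: S = E(K, 0xE0) = 0x0D; 0xFB ⊕ 0x0D = 0xF6.

P1 = 0x07, P2 = 0x77, P3 = 0xF6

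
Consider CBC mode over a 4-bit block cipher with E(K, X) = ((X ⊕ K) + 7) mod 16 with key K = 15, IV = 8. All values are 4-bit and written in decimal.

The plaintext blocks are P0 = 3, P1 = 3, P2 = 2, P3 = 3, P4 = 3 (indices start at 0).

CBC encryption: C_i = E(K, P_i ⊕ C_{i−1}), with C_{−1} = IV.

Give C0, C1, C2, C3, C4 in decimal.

C0: P0 ⊕ 8 = 11; E(K, 11) = 11.
C1: P1 ⊕ 11 = 8; E(K, 8) = 14.
C2: P2 ⊕ 14 = 12; E(K, 12) = 10.
C3: P3 ⊕ 10 = 9; E(K, 9) = 13.
C4: P4 ⊕ 13 = 14; E(K, 14) = 8.

C0 = 11, C1 = 14, C2 = 10, C3 = 13, C4 = 8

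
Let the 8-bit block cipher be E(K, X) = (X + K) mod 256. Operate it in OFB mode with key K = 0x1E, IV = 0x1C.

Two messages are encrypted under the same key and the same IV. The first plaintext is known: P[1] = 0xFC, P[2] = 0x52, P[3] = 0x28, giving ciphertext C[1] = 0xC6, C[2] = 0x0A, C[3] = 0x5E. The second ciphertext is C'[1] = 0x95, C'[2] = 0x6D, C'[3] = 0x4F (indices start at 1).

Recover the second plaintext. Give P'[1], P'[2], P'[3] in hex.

In OFB with a reused IV, both messages share the same keystream S_i, so C_i ⊕ C'_i = P_i ⊕ P'_i and thus P'_i = P_i ⊕ C_i ⊕ C'_i.
P'[1]: 0xFC ⊕ 0xC6 ⊕ 0x95 = 0xAF.
P'[2]: 0x52 ⊕ 0x0A ⊕ 0x6D = 0x35.
P'[3]: 0x28 ⊕ 0x5E ⊕ 0x4F = 0x39.

P'[1] = 0xAF, P'[2] = 0x35, P'[3] = 0x39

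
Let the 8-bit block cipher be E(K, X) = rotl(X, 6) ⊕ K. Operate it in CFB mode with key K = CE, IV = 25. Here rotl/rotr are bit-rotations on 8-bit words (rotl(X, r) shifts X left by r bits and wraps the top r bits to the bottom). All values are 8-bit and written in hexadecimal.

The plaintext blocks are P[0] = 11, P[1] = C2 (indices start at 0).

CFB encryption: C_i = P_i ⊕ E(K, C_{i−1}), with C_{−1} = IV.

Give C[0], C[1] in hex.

C[0]: E(K, 25) = 87; 11 ⊕ 87 = 96.
C[1]: E(K, 96) = 6B; C2 ⊕ 6B = A9.

C[0] = 96, C[1] = A9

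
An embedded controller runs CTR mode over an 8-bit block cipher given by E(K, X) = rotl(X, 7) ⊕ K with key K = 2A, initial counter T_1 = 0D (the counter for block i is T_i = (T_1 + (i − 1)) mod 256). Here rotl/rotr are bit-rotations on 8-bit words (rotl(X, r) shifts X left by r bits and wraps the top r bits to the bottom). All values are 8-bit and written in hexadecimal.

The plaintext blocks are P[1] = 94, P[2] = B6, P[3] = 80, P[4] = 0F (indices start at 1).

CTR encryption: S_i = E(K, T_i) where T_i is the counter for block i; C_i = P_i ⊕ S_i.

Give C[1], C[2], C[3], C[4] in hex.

C[1]: T = 0D, S = E(K, T) = AC; 94 ⊕ AC = 38.
C[2]: T = 0E, S = E(K, T) = 2D; B6 ⊕ 2D = 9B.
C[3]: T = 0F, S = E(K, T) = AD; 80 ⊕ AD = 2D.
C[4]: T = 10, S = E(K, T) = 22; 0F ⊕ 22 = 2D.

C[1] = 38, C[2] = 9B, C[3] = 2D, C[4] = 2D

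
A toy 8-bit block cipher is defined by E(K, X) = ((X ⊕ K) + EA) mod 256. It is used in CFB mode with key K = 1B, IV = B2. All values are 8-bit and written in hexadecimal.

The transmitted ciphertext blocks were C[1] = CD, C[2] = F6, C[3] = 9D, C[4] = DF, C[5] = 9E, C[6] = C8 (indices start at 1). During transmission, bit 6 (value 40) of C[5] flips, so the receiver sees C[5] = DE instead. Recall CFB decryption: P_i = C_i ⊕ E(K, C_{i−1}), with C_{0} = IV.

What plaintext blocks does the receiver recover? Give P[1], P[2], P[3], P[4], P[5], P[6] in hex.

P[1] = 5E, P[2] = 36, P[3] = 4A, P[4] = AF, P[5] = 70, P[6] = 67

Only C[5] changed, to DE. In CFB, a change in C_i flips the same bit in P_i and garbles P_{i+1}. Decrypting the received ciphertext:
P[1]: E(K, B2) = 93; CD ⊕ 93 = 5E.
P[2]: E(K, CD) = C0; F6 ⊕ C0 = 36.
P[3]: E(K, F6) = D7; 9D ⊕ D7 = 4A.
P[4]: E(K, 9D) = 70; DF ⊕ 70 = AF.
P[5]: E(K, DF) = AE; DE ⊕ AE = 70.
P[6]: E(K, DE) = AF; C8 ⊕ AF = 67.
Blocks that differ from the original plaintext: P[5], P[6].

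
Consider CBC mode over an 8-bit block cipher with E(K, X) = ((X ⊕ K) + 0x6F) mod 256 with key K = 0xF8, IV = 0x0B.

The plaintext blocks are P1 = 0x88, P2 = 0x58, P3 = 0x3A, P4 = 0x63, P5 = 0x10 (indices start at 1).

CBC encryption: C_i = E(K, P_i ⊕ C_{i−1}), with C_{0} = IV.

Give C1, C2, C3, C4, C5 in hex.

C1: P1 ⊕ 0x0B = 0x83; E(K, 0x83) = 0xEA.
C2: P2 ⊕ 0xEA = 0xB2; E(K, 0xB2) = 0xB9.
C3: P3 ⊕ 0xB9 = 0x83; E(K, 0x83) = 0xEA.
C4: P4 ⊕ 0xEA = 0x89; E(K, 0x89) = 0xE0.
C5: P5 ⊕ 0xE0 = 0xF0; E(K, 0xF0) = 0x77.

C1 = 0xEA, C2 = 0xB9, C3 = 0xEA, C4 = 0xE0, C5 = 0x77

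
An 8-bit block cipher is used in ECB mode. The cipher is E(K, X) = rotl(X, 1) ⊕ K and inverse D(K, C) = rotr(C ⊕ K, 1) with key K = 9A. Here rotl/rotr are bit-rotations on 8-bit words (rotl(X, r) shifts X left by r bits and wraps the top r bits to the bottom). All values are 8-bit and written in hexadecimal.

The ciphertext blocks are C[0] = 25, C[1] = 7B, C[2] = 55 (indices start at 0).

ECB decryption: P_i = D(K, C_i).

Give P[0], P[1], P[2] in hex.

P[0] = DF, P[1] = F0, P[2] = E7

P[0]: D(K, 25) = DF.
P[1]: D(K, 7B) = F0.
P[2]: D(K, 55) = E7.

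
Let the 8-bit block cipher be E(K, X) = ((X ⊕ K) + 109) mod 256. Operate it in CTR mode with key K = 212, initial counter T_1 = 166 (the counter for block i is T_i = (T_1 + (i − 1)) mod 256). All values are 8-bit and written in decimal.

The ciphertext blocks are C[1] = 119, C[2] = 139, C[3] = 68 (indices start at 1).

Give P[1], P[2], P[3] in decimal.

CTR decryption: S_i = E(K, T_i) where T_i is the counter for block i; P_i = C_i ⊕ S_i.
P[1]: T = 166, S = E(K, T) = 223; 119 ⊕ 223 = 168.
P[2]: T = 167, S = E(K, T) = 224; 139 ⊕ 224 = 107.
P[3]: T = 168, S = E(K, T) = 233; 68 ⊕ 233 = 173.

P[1] = 168, P[2] = 107, P[3] = 173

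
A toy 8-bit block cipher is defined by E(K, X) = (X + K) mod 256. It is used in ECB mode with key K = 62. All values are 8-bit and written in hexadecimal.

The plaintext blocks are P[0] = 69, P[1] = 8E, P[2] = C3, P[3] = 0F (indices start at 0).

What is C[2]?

C[2] = 25

ECB encryption: C_i = E(K, P_i).
C[2]: E(K, C3) = 25.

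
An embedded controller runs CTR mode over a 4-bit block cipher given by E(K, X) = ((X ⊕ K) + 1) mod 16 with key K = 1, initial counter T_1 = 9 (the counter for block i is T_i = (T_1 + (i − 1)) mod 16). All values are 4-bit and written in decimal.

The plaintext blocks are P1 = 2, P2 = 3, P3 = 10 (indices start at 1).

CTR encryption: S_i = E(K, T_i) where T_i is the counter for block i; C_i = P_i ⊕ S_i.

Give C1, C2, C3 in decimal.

C1 = 11, C2 = 15, C3 = 1

C1: T = 9, S = E(K, T) = 9; 2 ⊕ 9 = 11.
C2: T = 10, S = E(K, T) = 12; 3 ⊕ 12 = 15.
C3: T = 11, S = E(K, T) = 11; 10 ⊕ 11 = 1.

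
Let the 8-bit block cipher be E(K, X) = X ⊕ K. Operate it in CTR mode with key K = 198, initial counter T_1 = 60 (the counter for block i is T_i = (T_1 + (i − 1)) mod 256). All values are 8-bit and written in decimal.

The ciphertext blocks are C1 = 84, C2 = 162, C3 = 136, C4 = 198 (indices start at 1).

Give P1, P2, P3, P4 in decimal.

P1 = 174, P2 = 89, P3 = 112, P4 = 63

CTR decryption: S_i = E(K, T_i) where T_i is the counter for block i; P_i = C_i ⊕ S_i.
P1: T = 60, S = E(K, T) = 250; 84 ⊕ 250 = 174.
P2: T = 61, S = E(K, T) = 251; 162 ⊕ 251 = 89.
P3: T = 62, S = E(K, T) = 248; 136 ⊕ 248 = 112.
P4: T = 63, S = E(K, T) = 249; 198 ⊕ 249 = 63.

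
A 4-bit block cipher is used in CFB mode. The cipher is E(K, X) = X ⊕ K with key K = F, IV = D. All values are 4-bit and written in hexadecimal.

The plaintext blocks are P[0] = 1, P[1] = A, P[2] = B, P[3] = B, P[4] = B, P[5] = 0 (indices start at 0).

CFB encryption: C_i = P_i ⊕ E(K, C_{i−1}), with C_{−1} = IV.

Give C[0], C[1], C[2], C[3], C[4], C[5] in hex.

C[0]: E(K, D) = 2; 1 ⊕ 2 = 3.
C[1]: E(K, 3) = C; A ⊕ C = 6.
C[2]: E(K, 6) = 9; B ⊕ 9 = 2.
C[3]: E(K, 2) = D; B ⊕ D = 6.
C[4]: E(K, 6) = 9; B ⊕ 9 = 2.
C[5]: E(K, 2) = D; 0 ⊕ D = D.

C[0] = 3, C[1] = 6, C[2] = 2, C[3] = 6, C[4] = 2, C[5] = D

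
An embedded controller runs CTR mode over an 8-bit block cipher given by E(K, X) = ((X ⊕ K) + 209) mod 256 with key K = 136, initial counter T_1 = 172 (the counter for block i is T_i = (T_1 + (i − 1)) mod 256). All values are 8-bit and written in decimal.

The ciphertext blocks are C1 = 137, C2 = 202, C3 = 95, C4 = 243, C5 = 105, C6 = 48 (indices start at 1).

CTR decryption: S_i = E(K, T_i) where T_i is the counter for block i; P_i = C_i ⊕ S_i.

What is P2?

P2: T = 173, S = E(K, T) = 246; 202 ⊕ 246 = 60.

P2 = 60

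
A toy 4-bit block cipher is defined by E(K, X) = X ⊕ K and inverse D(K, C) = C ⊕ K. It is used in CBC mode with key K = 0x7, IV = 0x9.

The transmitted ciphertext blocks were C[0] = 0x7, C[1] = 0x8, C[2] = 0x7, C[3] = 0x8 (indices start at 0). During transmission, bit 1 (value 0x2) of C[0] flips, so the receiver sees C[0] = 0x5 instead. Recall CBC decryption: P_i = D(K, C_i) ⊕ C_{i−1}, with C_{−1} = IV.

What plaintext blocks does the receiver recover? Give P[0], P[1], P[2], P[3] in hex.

Only C[0] changed, to 0x5. In CBC, a change in C_i garbles P_i and flips the same bit in P_{i+1}. Decrypting the received ciphertext:
P[0]: D(K, 0x5) = 0x2; 0x2 ⊕ 0x9 = 0xB.
P[1]: D(K, 0x8) = 0xF; 0xF ⊕ 0x5 = 0xA.
P[2]: D(K, 0x7) = 0x0; 0x0 ⊕ 0x8 = 0x8.
P[3]: D(K, 0x8) = 0xF; 0xF ⊕ 0x7 = 0x8.
Blocks that differ from the original plaintext: P[0], P[1].

P[0] = 0xB, P[1] = 0xA, P[2] = 0x8, P[3] = 0x8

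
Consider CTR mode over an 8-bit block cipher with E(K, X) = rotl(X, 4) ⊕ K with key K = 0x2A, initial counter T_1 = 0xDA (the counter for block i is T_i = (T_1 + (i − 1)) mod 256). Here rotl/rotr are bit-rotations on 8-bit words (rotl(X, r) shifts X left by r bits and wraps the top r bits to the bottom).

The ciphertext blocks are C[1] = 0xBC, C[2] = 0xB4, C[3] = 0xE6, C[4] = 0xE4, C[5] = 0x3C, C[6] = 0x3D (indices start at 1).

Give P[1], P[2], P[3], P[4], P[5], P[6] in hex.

P[1] = 0x3B, P[2] = 0x23, P[3] = 0x01, P[4] = 0x13, P[5] = 0xFB, P[6] = 0xEA

CTR decryption: S_i = E(K, T_i) where T_i is the counter for block i; P_i = C_i ⊕ S_i.
P[1]: T = 0xDA, S = E(K, T) = 0x87; 0xBC ⊕ 0x87 = 0x3B.
P[2]: T = 0xDB, S = E(K, T) = 0x97; 0xB4 ⊕ 0x97 = 0x23.
P[3]: T = 0xDC, S = E(K, T) = 0xE7; 0xE6 ⊕ 0xE7 = 0x01.
P[4]: T = 0xDD, S = E(K, T) = 0xF7; 0xE4 ⊕ 0xF7 = 0x13.
P[5]: T = 0xDE, S = E(K, T) = 0xC7; 0x3C ⊕ 0xC7 = 0xFB.
P[6]: T = 0xDF, S = E(K, T) = 0xD7; 0x3D ⊕ 0xD7 = 0xEA.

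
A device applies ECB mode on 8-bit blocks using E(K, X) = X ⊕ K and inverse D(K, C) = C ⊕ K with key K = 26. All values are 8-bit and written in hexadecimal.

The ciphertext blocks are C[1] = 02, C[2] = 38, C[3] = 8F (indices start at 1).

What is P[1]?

P[1] = 24

ECB decryption: P_i = D(K, C_i).
P[1]: D(K, 02) = 24.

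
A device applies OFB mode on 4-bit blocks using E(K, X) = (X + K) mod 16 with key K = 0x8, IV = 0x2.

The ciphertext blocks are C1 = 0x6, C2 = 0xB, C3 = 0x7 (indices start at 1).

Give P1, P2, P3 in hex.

P1 = 0xC, P2 = 0x9, P3 = 0xD

OFB decryption: S_i = E(K, S_{i−1}) with S_{0} = IV; P_i = C_i ⊕ S_i.
P1: S = E(K, 0x2) = 0xA; 0x6 ⊕ 0xA = 0xC.
P2: S = E(K, 0xA) = 0x2; 0xB ⊕ 0x2 = 0x9.
P3: S = E(K, 0x2) = 0xA; 0x7 ⊕ 0xA = 0xD.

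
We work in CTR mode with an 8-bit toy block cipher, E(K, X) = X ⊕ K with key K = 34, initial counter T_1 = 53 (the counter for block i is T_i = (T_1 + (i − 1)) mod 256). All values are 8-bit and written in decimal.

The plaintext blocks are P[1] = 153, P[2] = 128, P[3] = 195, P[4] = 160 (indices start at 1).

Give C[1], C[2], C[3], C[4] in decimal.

C[1] = 142, C[2] = 148, C[3] = 214, C[4] = 186

CTR encryption: S_i = E(K, T_i) where T_i is the counter for block i; C_i = P_i ⊕ S_i.
C[1]: T = 53, S = E(K, T) = 23; 153 ⊕ 23 = 142.
C[2]: T = 54, S = E(K, T) = 20; 128 ⊕ 20 = 148.
C[3]: T = 55, S = E(K, T) = 21; 195 ⊕ 21 = 214.
C[4]: T = 56, S = E(K, T) = 26; 160 ⊕ 26 = 186.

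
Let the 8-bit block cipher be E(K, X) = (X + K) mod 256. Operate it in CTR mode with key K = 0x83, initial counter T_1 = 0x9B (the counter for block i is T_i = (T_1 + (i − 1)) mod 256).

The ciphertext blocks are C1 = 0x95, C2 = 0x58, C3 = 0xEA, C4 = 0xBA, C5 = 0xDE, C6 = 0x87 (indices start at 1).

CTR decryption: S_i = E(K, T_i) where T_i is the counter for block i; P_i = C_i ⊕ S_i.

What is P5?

P5 = 0xFC

P5: T = 0x9F, S = E(K, T) = 0x22; 0xDE ⊕ 0x22 = 0xFC.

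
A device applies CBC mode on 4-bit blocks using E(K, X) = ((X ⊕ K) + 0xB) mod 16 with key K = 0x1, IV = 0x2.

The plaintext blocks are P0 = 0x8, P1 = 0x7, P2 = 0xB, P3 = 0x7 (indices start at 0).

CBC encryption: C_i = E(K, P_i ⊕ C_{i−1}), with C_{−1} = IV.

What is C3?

C0: P0 ⊕ 0x2 = 0xA; E(K, 0xA) = 0x6.
C1: P1 ⊕ 0x6 = 0x1; E(K, 0x1) = 0xB.
C2: P2 ⊕ 0xB = 0x0; E(K, 0x0) = 0xC.
C3: P3 ⊕ 0xC = 0xB; E(K, 0xB) = 0x5.

C3 = 0x5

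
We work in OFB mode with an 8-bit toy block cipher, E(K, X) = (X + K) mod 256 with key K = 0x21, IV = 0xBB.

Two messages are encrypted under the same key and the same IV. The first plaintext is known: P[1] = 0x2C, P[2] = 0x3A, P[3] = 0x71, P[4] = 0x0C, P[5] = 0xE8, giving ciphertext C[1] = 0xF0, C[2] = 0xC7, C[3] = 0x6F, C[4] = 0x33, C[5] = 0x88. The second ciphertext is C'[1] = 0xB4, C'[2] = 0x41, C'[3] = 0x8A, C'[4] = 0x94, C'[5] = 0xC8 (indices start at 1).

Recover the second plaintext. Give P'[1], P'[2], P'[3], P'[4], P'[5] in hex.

P'[1] = 0x68, P'[2] = 0xBC, P'[3] = 0x94, P'[4] = 0xAB, P'[5] = 0xA8

In OFB with a reused IV, both messages share the same keystream S_i, so C_i ⊕ C'_i = P_i ⊕ P'_i and thus P'_i = P_i ⊕ C_i ⊕ C'_i.
P'[1]: 0x2C ⊕ 0xF0 ⊕ 0xB4 = 0x68.
P'[2]: 0x3A ⊕ 0xC7 ⊕ 0x41 = 0xBC.
P'[3]: 0x71 ⊕ 0x6F ⊕ 0x8A = 0x94.
P'[4]: 0x0C ⊕ 0x33 ⊕ 0x94 = 0xAB.
P'[5]: 0xE8 ⊕ 0x88 ⊕ 0xC8 = 0xA8.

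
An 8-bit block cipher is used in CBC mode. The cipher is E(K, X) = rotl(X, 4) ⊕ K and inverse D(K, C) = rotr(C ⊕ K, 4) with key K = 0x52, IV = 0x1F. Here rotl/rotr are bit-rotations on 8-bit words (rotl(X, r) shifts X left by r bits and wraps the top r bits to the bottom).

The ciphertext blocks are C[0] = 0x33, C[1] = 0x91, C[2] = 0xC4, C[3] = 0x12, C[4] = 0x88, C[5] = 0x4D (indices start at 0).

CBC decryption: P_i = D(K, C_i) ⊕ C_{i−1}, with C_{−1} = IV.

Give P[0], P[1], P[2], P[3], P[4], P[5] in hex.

P[0]: D(K, 0x33) = 0x16; 0x16 ⊕ 0x1F = 0x09.
P[1]: D(K, 0x91) = 0x3C; 0x3C ⊕ 0x33 = 0x0F.
P[2]: D(K, 0xC4) = 0x69; 0x69 ⊕ 0x91 = 0xF8.
P[3]: D(K, 0x12) = 0x04; 0x04 ⊕ 0xC4 = 0xC0.
P[4]: D(K, 0x88) = 0xAD; 0xAD ⊕ 0x12 = 0xBF.
P[5]: D(K, 0x4D) = 0xF1; 0xF1 ⊕ 0x88 = 0x79.

P[0] = 0x09, P[1] = 0x0F, P[2] = 0xF8, P[3] = 0xC0, P[4] = 0xBF, P[5] = 0x79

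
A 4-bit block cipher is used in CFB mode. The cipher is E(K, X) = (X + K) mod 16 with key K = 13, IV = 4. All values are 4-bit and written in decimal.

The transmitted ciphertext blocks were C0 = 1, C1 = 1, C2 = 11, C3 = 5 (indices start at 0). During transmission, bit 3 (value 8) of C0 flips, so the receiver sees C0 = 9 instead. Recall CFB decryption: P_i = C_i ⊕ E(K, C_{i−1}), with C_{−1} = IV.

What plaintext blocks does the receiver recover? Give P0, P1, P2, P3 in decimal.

Only C0 changed, to 9. In CFB, a change in C_i flips the same bit in P_i and garbles P_{i+1}. Decrypting the received ciphertext:
P0: E(K, 4) = 1; 9 ⊕ 1 = 8.
P1: E(K, 9) = 6; 1 ⊕ 6 = 7.
P2: E(K, 1) = 14; 11 ⊕ 14 = 5.
P3: E(K, 11) = 8; 5 ⊕ 8 = 13.
Blocks that differ from the original plaintext: P0, P1.

P0 = 8, P1 = 7, P2 = 5, P3 = 13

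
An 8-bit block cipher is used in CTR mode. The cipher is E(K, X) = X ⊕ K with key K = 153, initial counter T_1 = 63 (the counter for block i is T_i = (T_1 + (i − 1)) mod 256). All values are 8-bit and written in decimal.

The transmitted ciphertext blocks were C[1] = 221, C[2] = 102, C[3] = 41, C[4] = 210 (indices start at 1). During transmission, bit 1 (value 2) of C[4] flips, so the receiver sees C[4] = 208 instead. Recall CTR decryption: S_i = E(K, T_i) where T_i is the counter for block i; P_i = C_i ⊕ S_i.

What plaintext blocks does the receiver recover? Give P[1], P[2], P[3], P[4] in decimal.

P[1] = 123, P[2] = 191, P[3] = 241, P[4] = 11

Only C[4] changed, to 208. In CTR, a change in C_i flips the same bit in P_i only; the keystream is unaffected. Decrypting the received ciphertext:
P[1]: T = 63, S = E(K, T) = 166; 221 ⊕ 166 = 123.
P[2]: T = 64, S = E(K, T) = 217; 102 ⊕ 217 = 191.
P[3]: T = 65, S = E(K, T) = 216; 41 ⊕ 216 = 241.
P[4]: T = 66, S = E(K, T) = 219; 208 ⊕ 219 = 11.
Blocks that differ from the original plaintext: P[4].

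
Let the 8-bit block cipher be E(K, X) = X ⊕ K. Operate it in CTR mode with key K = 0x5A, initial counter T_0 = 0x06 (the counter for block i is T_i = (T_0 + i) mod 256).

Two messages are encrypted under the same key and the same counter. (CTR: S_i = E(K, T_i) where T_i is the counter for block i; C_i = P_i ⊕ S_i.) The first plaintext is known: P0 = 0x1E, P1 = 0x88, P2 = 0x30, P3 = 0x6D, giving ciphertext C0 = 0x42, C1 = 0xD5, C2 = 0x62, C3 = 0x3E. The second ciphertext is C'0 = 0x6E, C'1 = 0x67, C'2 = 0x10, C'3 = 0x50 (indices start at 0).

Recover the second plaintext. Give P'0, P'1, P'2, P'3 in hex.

P'0 = 0x32, P'1 = 0x3A, P'2 = 0x42, P'3 = 0x03

In CTR with a reused counter, both messages share the same keystream S_i, so C_i ⊕ C'_i = P_i ⊕ P'_i and thus P'_i = P_i ⊕ C_i ⊕ C'_i.
P'0: 0x1E ⊕ 0x42 ⊕ 0x6E = 0x32.
P'1: 0x88 ⊕ 0xD5 ⊕ 0x67 = 0x3A.
P'2: 0x30 ⊕ 0x62 ⊕ 0x10 = 0x42.
P'3: 0x6D ⊕ 0x3E ⊕ 0x50 = 0x03.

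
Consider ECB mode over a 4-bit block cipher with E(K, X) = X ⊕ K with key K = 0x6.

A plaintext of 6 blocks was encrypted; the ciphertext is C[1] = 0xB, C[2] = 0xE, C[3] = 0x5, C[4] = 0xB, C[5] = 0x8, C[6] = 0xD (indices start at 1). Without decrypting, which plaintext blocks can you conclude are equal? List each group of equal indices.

P[1] = P[4]

ECB encrypts each block independently with the same key, so equal ciphertext blocks imply equal plaintext blocks.
C[1] = C[4] = 0xB, so P[1] = P[4].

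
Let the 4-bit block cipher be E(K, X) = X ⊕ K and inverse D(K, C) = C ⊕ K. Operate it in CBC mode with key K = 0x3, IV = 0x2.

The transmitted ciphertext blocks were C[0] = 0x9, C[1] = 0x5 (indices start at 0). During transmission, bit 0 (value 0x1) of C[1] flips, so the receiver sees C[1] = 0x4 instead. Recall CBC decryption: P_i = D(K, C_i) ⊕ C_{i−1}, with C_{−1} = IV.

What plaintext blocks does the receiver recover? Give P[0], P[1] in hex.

Only C[1] changed, to 0x4. In CBC, a change in C_i garbles P_i and flips the same bit in P_{i+1}. Decrypting the received ciphertext:
P[0]: D(K, 0x9) = 0xA; 0xA ⊕ 0x2 = 0x8.
P[1]: D(K, 0x4) = 0x7; 0x7 ⊕ 0x9 = 0xE.
Blocks that differ from the original plaintext: P[1].

P[0] = 0x8, P[1] = 0xE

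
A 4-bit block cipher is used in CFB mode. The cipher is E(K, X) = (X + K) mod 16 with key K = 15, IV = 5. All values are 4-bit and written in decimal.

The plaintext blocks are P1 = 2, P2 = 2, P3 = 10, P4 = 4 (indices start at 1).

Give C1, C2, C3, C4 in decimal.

C1 = 6, C2 = 7, C3 = 12, C4 = 15

CFB encryption: C_i = P_i ⊕ E(K, C_{i−1}), with C_{0} = IV.
C1: E(K, 5) = 4; 2 ⊕ 4 = 6.
C2: E(K, 6) = 5; 2 ⊕ 5 = 7.
C3: E(K, 7) = 6; 10 ⊕ 6 = 12.
C4: E(K, 12) = 11; 4 ⊕ 11 = 15.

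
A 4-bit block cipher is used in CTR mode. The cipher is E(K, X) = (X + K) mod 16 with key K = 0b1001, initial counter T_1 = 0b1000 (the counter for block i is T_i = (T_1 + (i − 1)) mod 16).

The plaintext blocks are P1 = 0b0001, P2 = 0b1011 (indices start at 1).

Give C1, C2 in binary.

CTR encryption: S_i = E(K, T_i) where T_i is the counter for block i; C_i = P_i ⊕ S_i.
C1: T = 0b1000, S = E(K, T) = 0b0001; 0b0001 ⊕ 0b0001 = 0b0000.
C2: T = 0b1001, S = E(K, T) = 0b0010; 0b1011 ⊕ 0b0010 = 0b1001.

C1 = 0b0000, C2 = 0b1001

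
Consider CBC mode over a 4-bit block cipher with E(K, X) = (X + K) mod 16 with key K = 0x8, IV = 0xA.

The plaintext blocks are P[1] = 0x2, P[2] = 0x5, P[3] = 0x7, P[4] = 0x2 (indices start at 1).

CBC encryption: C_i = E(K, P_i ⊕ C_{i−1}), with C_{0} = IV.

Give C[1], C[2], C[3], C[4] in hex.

C[1]: P[1] ⊕ 0xA = 0x8; E(K, 0x8) = 0x0.
C[2]: P[2] ⊕ 0x0 = 0x5; E(K, 0x5) = 0xD.
C[3]: P[3] ⊕ 0xD = 0xA; E(K, 0xA) = 0x2.
C[4]: P[4] ⊕ 0x2 = 0x0; E(K, 0x0) = 0x8.

C[1] = 0x0, C[2] = 0xD, C[3] = 0x2, C[4] = 0x8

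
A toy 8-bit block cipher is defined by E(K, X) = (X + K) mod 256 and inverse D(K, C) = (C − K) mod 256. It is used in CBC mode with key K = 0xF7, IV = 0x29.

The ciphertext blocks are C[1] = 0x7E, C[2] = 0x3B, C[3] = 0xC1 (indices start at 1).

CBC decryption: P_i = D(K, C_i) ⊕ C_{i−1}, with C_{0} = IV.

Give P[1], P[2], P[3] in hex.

P[1]: D(K, 0x7E) = 0x87; 0x87 ⊕ 0x29 = 0xAE.
P[2]: D(K, 0x3B) = 0x44; 0x44 ⊕ 0x7E = 0x3A.
P[3]: D(K, 0xC1) = 0xCA; 0xCA ⊕ 0x3B = 0xF1.

P[1] = 0xAE, P[2] = 0x3A, P[3] = 0xF1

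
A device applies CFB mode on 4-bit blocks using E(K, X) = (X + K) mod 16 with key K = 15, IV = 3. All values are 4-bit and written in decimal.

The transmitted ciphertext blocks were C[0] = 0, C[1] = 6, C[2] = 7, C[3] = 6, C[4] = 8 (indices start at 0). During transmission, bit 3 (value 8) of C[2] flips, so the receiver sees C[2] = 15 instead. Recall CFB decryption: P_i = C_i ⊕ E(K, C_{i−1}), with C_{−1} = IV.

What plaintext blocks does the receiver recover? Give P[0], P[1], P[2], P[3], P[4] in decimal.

P[0] = 2, P[1] = 9, P[2] = 10, P[3] = 8, P[4] = 13

Only C[2] changed, to 15. In CFB, a change in C_i flips the same bit in P_i and garbles P_{i+1}. Decrypting the received ciphertext:
P[0]: E(K, 3) = 2; 0 ⊕ 2 = 2.
P[1]: E(K, 0) = 15; 6 ⊕ 15 = 9.
P[2]: E(K, 6) = 5; 15 ⊕ 5 = 10.
P[3]: E(K, 15) = 14; 6 ⊕ 14 = 8.
P[4]: E(K, 6) = 5; 8 ⊕ 5 = 13.
Blocks that differ from the original plaintext: P[2], P[3].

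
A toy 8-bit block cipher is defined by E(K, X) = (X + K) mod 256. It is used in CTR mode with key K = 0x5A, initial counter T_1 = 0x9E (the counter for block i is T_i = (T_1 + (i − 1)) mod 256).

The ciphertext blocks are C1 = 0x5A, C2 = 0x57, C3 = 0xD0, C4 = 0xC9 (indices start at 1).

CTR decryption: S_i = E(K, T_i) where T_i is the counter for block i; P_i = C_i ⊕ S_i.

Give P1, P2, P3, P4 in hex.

P1 = 0xA2, P2 = 0xAE, P3 = 0x2A, P4 = 0x32

P1: T = 0x9E, S = E(K, T) = 0xF8; 0x5A ⊕ 0xF8 = 0xA2.
P2: T = 0x9F, S = E(K, T) = 0xF9; 0x57 ⊕ 0xF9 = 0xAE.
P3: T = 0xA0, S = E(K, T) = 0xFA; 0xD0 ⊕ 0xFA = 0x2A.
P4: T = 0xA1, S = E(K, T) = 0xFB; 0xC9 ⊕ 0xFB = 0x32.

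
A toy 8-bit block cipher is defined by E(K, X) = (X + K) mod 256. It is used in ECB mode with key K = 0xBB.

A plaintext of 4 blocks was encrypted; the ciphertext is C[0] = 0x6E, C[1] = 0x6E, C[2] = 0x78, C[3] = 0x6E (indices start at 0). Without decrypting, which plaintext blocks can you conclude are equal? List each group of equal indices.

ECB encrypts each block independently with the same key, so equal ciphertext blocks imply equal plaintext blocks.
C[0] = C[1] = C[3] = 0x6E, so P[0] = P[1] = P[3].

P[0] = P[1] = P[3]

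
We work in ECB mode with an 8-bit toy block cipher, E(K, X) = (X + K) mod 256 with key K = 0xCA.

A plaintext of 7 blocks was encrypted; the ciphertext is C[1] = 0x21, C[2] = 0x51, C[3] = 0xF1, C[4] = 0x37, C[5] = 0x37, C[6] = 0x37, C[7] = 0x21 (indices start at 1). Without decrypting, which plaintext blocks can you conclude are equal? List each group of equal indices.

P[1] = P[7]; P[4] = P[5] = P[6]

ECB encrypts each block independently with the same key, so equal ciphertext blocks imply equal plaintext blocks.
C[1] = C[7] = 0x21, so P[1] = P[7].
C[4] = C[5] = C[6] = 0x37, so P[4] = P[5] = P[6].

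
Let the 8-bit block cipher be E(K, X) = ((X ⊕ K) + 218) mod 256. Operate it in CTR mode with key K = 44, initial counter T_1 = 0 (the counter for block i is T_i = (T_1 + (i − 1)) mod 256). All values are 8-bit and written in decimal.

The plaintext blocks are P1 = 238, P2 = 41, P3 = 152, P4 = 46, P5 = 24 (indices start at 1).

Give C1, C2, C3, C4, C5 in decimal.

CTR encryption: S_i = E(K, T_i) where T_i is the counter for block i; C_i = P_i ⊕ S_i.
C1: T = 0, S = E(K, T) = 6; 238 ⊕ 6 = 232.
C2: T = 1, S = E(K, T) = 7; 41 ⊕ 7 = 46.
C3: T = 2, S = E(K, T) = 8; 152 ⊕ 8 = 144.
C4: T = 3, S = E(K, T) = 9; 46 ⊕ 9 = 39.
C5: T = 4, S = E(K, T) = 2; 24 ⊕ 2 = 26.

C1 = 232, C2 = 46, C3 = 144, C4 = 39, C5 = 26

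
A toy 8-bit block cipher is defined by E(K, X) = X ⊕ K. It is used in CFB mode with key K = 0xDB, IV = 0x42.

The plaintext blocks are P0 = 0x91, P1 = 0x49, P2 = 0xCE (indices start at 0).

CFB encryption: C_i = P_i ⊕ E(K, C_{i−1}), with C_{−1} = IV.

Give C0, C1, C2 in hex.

C0: E(K, 0x42) = 0x99; 0x91 ⊕ 0x99 = 0x08.
C1: E(K, 0x08) = 0xD3; 0x49 ⊕ 0xD3 = 0x9A.
C2: E(K, 0x9A) = 0x41; 0xCE ⊕ 0x41 = 0x8F.

C0 = 0x08, C1 = 0x9A, C2 = 0x8F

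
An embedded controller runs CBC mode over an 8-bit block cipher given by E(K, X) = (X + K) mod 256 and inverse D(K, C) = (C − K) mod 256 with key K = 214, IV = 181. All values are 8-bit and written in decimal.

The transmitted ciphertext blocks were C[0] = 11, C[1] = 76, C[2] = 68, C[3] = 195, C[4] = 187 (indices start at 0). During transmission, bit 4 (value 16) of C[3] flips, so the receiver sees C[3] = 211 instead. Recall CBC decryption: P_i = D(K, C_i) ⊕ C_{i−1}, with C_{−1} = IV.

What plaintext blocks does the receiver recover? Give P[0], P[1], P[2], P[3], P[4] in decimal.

Only C[3] changed, to 211. In CBC, a change in C_i garbles P_i and flips the same bit in P_{i+1}. Decrypting the received ciphertext:
P[0]: D(K, 11) = 53; 53 ⊕ 181 = 128.
P[1]: D(K, 76) = 118; 118 ⊕ 11 = 125.
P[2]: D(K, 68) = 110; 110 ⊕ 76 = 34.
P[3]: D(K, 211) = 253; 253 ⊕ 68 = 185.
P[4]: D(K, 187) = 229; 229 ⊕ 211 = 54.
Blocks that differ from the original plaintext: P[3], P[4].

P[0] = 128, P[1] = 125, P[2] = 34, P[3] = 185, P[4] = 54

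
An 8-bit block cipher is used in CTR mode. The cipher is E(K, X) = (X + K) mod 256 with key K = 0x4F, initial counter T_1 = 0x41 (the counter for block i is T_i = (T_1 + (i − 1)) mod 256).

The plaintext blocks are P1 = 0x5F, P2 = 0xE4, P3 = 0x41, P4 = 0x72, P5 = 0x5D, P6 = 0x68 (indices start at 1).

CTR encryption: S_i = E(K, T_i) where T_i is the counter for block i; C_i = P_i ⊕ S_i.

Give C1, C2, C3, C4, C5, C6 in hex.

C1 = 0xCF, C2 = 0x75, C3 = 0xD3, C4 = 0xE1, C5 = 0xC9, C6 = 0xFD

C1: T = 0x41, S = E(K, T) = 0x90; 0x5F ⊕ 0x90 = 0xCF.
C2: T = 0x42, S = E(K, T) = 0x91; 0xE4 ⊕ 0x91 = 0x75.
C3: T = 0x43, S = E(K, T) = 0x92; 0x41 ⊕ 0x92 = 0xD3.
C4: T = 0x44, S = E(K, T) = 0x93; 0x72 ⊕ 0x93 = 0xE1.
C5: T = 0x45, S = E(K, T) = 0x94; 0x5D ⊕ 0x94 = 0xC9.
C6: T = 0x46, S = E(K, T) = 0x95; 0x68 ⊕ 0x95 = 0xFD.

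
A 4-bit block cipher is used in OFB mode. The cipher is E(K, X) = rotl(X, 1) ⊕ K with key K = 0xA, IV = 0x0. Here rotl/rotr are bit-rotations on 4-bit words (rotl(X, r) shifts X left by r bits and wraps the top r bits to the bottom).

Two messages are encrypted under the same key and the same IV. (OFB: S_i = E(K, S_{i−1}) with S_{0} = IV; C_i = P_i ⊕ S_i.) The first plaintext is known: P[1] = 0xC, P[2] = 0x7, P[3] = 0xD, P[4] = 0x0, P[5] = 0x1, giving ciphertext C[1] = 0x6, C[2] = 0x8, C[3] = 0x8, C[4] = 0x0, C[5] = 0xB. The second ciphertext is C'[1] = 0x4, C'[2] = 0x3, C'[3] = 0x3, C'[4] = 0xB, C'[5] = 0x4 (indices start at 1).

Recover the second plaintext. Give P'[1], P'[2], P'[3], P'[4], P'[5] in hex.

In OFB with a reused IV, both messages share the same keystream S_i, so C_i ⊕ C'_i = P_i ⊕ P'_i and thus P'_i = P_i ⊕ C_i ⊕ C'_i.
P'[1]: 0xC ⊕ 0x6 ⊕ 0x4 = 0xE.
P'[2]: 0x7 ⊕ 0x8 ⊕ 0x3 = 0xC.
P'[3]: 0xD ⊕ 0x8 ⊕ 0x3 = 0x6.
P'[4]: 0x0 ⊕ 0x0 ⊕ 0xB = 0xB.
P'[5]: 0x1 ⊕ 0xB ⊕ 0x4 = 0xE.

P'[1] = 0xE, P'[2] = 0xC, P'[3] = 0x6, P'[4] = 0xB, P'[5] = 0xE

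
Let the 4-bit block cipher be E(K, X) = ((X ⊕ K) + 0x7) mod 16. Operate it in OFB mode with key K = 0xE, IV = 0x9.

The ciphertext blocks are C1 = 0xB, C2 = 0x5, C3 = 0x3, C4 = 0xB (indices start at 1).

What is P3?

OFB decryption: S_i = E(K, S_{i−1}) with S_{0} = IV; P_i = C_i ⊕ S_i.
P1: S = E(K, 0x9) = 0xE; 0xB ⊕ 0xE = 0x5.
P2: S = E(K, 0xE) = 0x7; 0x5 ⊕ 0x7 = 0x2.
P3: S = E(K, 0x7) = 0x0; 0x3 ⊕ 0x0 = 0x3.

P3 = 0x3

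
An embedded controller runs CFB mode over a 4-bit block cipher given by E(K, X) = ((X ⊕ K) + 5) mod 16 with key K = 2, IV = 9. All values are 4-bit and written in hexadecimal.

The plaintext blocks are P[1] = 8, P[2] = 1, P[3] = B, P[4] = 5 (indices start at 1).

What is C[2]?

CFB encryption: C_i = P_i ⊕ E(K, C_{i−1}), with C_{0} = IV.
C[1]: E(K, 9) = 0; 8 ⊕ 0 = 8.
C[2]: E(K, 8) = F; 1 ⊕ F = E.

C[2] = E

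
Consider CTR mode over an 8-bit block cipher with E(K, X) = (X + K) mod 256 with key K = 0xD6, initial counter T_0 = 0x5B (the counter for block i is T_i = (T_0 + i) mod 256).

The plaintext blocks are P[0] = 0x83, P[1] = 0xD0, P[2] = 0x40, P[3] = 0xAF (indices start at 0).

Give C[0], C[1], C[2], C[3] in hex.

CTR encryption: S_i = E(K, T_i) where T_i is the counter for block i; C_i = P_i ⊕ S_i.
C[0]: T = 0x5B, S = E(K, T) = 0x31; 0x83 ⊕ 0x31 = 0xB2.
C[1]: T = 0x5C, S = E(K, T) = 0x32; 0xD0 ⊕ 0x32 = 0xE2.
C[2]: T = 0x5D, S = E(K, T) = 0x33; 0x40 ⊕ 0x33 = 0x73.
C[3]: T = 0x5E, S = E(K, T) = 0x34; 0xAF ⊕ 0x34 = 0x9B.

C[0] = 0xB2, C[1] = 0xE2, C[2] = 0x73, C[3] = 0x9B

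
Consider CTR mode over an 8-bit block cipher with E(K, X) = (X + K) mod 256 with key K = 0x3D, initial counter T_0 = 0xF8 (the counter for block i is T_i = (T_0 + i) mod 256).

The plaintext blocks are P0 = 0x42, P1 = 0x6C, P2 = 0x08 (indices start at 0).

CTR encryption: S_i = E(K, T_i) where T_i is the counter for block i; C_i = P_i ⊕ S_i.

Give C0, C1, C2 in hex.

C0 = 0x77, C1 = 0x5A, C2 = 0x3F

C0: T = 0xF8, S = E(K, T) = 0x35; 0x42 ⊕ 0x35 = 0x77.
C1: T = 0xF9, S = E(K, T) = 0x36; 0x6C ⊕ 0x36 = 0x5A.
C2: T = 0xFA, S = E(K, T) = 0x37; 0x08 ⊕ 0x37 = 0x3F.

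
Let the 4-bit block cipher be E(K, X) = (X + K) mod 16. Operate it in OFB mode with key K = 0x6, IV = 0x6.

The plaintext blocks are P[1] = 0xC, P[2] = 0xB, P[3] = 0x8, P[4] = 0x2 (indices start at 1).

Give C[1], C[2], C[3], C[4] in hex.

OFB encryption: S_i = E(K, S_{i−1}) with S_{0} = IV; C_i = P_i ⊕ S_i.
C[1]: S = E(K, 0x6) = 0xC; 0xC ⊕ 0xC = 0x0.
C[2]: S = E(K, 0xC) = 0x2; 0xB ⊕ 0x2 = 0x9.
C[3]: S = E(K, 0x2) = 0x8; 0x8 ⊕ 0x8 = 0x0.
C[4]: S = E(K, 0x8) = 0xE; 0x2 ⊕ 0xE = 0xC.

C[1] = 0x0, C[2] = 0x9, C[3] = 0x0, C[4] = 0xC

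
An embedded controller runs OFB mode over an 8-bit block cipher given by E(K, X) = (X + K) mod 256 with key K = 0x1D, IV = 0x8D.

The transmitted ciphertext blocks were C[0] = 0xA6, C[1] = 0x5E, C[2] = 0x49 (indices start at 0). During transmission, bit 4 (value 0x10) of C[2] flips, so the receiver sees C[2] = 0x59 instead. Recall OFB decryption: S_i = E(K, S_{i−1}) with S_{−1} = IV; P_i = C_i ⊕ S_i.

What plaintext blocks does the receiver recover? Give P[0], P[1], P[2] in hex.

P[0] = 0x0C, P[1] = 0x99, P[2] = 0xBD

Only C[2] changed, to 0x59. In OFB, a change in C_i flips the same bit in P_i only; the keystream is unaffected. Decrypting the received ciphertext:
P[0]: S = E(K, 0x8D) = 0xAA; 0xA6 ⊕ 0xAA = 0x0C.
P[1]: S = E(K, 0xAA) = 0xC7; 0x5E ⊕ 0xC7 = 0x99.
P[2]: S = E(K, 0xC7) = 0xE4; 0x59 ⊕ 0xE4 = 0xBD.
Blocks that differ from the original plaintext: P[2].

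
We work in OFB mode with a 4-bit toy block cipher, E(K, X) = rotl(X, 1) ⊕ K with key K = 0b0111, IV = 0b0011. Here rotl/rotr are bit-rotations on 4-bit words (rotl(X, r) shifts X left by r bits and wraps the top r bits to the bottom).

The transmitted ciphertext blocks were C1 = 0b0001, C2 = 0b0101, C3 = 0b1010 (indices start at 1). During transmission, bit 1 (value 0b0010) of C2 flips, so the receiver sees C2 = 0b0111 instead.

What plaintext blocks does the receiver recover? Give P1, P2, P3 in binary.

P1 = 0b0000, P2 = 0b0010, P3 = 0b0111

OFB decryption: S_i = E(K, S_{i−1}) with S_{0} = IV; P_i = C_i ⊕ S_i.
Only C2 changed, to 0b0111. In OFB, a change in C_i flips the same bit in P_i only; the keystream is unaffected. Decrypting the received ciphertext:
P1: S = E(K, 0b0011) = 0b0001; 0b0001 ⊕ 0b0001 = 0b0000.
P2: S = E(K, 0b0001) = 0b0101; 0b0111 ⊕ 0b0101 = 0b0010.
P3: S = E(K, 0b0101) = 0b1101; 0b1010 ⊕ 0b1101 = 0b0111.
Blocks that differ from the original plaintext: P2.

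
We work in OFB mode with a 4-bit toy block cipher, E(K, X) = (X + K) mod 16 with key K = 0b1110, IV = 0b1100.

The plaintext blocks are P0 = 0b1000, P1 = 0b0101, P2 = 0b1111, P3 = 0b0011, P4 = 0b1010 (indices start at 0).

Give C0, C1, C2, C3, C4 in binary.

OFB encryption: S_i = E(K, S_{i−1}) with S_{−1} = IV; C_i = P_i ⊕ S_i.
C0: S = E(K, 0b1100) = 0b1010; 0b1000 ⊕ 0b1010 = 0b0010.
C1: S = E(K, 0b1010) = 0b1000; 0b0101 ⊕ 0b1000 = 0b1101.
C2: S = E(K, 0b1000) = 0b0110; 0b1111 ⊕ 0b0110 = 0b1001.
C3: S = E(K, 0b0110) = 0b0100; 0b0011 ⊕ 0b0100 = 0b0111.
C4: S = E(K, 0b0100) = 0b0010; 0b1010 ⊕ 0b0010 = 0b1000.

C0 = 0b0010, C1 = 0b1101, C2 = 0b1001, C3 = 0b0111, C4 = 0b1000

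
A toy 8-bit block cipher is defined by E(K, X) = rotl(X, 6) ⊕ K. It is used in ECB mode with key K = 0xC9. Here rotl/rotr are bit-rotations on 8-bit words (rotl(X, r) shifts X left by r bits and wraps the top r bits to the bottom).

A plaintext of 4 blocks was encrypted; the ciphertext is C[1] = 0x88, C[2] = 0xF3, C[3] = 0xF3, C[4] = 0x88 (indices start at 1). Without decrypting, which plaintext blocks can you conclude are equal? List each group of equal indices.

P[1] = P[4]; P[2] = P[3]

ECB encrypts each block independently with the same key, so equal ciphertext blocks imply equal plaintext blocks.
C[1] = C[4] = 0x88, so P[1] = P[4].
C[2] = C[3] = 0xF3, so P[2] = P[3].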